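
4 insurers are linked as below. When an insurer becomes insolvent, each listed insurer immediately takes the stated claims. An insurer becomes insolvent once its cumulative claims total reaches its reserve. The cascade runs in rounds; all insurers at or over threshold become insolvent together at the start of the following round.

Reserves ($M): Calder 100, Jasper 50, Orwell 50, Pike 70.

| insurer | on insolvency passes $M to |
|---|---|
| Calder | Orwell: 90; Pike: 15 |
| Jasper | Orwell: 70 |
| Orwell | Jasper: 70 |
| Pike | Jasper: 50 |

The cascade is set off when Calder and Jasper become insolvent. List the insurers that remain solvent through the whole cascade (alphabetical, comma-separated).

Round 1 — Calder, Jasper become insolvent (initial).
  Orwell: +90+70 → 160 ≥ 50
  Pike: +15 → 15 < 70
Round 2 — Orwell becomes insolvent.
No further insolvencies.

Pike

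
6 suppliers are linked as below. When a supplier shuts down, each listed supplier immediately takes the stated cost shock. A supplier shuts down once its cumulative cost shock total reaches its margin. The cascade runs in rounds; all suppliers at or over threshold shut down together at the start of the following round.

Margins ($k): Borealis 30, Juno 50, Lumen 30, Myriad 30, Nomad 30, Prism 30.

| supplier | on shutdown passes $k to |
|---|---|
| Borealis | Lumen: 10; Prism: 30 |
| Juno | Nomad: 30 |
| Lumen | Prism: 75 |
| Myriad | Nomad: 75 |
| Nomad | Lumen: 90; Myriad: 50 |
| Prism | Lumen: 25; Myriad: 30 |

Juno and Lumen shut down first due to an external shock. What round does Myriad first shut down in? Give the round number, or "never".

Round 1 — Juno, Lumen shut down (initial).
  Nomad: +30 → 30 ≥ 30
  Prism: +75 → 75 ≥ 30
Round 2 — Nomad, Prism shut down.
  Myriad: +50+30 → 80 ≥ 30
Round 3 — Myriad shuts down.
No further shutdowns.

3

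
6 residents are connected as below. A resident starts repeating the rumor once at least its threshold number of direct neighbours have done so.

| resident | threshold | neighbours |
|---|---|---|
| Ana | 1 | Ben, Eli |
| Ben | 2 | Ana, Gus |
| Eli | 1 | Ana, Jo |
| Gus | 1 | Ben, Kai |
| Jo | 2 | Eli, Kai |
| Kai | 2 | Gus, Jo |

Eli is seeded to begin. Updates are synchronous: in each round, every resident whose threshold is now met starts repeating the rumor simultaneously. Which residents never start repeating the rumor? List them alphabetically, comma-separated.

Round 1 — Eli starts repeating the rumor (initial).
Round 2 — checking thresholds:
  Ana: 1 of 2 neighbours ≥ 1, starts repeating the rumor.
  Jo: 1 of 2 neighbours < 2, below threshold.
Round 3 — no new spreads; cascade stops.

Ben, Gus, Jo, Kai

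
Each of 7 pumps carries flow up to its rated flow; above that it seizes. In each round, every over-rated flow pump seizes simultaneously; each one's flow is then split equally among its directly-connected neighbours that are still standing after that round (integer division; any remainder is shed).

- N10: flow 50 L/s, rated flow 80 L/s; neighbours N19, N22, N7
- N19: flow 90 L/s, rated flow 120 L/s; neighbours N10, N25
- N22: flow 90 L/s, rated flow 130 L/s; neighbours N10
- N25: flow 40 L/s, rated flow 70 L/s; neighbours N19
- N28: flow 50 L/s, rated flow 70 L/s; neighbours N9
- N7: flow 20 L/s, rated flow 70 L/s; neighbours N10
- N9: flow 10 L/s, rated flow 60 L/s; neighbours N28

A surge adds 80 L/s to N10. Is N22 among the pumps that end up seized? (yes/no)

yes

Round 1 — N10 at 130 > 80. N10 seizes.
  N10 sheds 130 L/s to N19, N22, N7: 43 each (1 lost).
    N19: 90+43 = 133 > 120
    N22: 90+43 = 133 > 130
    N7: 20+43 = 63 ≤ 70
Round 2 — N19, N22 seize.
  N19 sheds 133 L/s to N25: 133 each.
    N25: 40+133 = 173 > 70
  N22 sheds 133 L/s: no online neighbours, lost.
Round 3 — N25 seizes.
  N25 sheds 173 L/s: no online neighbours, lost.
No further seizures.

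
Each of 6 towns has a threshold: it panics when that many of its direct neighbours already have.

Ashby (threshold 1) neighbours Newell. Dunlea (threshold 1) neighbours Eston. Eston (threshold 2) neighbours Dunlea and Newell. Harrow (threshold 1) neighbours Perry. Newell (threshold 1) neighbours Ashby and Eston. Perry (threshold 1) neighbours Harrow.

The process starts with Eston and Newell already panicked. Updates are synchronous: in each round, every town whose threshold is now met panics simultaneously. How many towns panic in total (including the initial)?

Round 1 — Eston, Newell panic (initial).
Round 2 — checking thresholds:
  Ashby: 1 of 1 neighbours ≥ 1, panics.
  Dunlea: 1 of 1 neighbours ≥ 1, panics.
Round 3 — no new panics; cascade stops.

4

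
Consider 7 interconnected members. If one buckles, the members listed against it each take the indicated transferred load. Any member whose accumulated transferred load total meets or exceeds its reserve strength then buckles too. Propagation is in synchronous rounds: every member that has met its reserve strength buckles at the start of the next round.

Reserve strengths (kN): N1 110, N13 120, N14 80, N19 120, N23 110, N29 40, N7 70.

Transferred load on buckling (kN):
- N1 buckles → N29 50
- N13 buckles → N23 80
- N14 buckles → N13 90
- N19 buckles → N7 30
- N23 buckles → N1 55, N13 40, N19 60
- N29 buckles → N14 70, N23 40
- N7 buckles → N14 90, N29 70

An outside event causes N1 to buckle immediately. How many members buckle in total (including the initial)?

Round 1 — N1 buckles (initial).
  N29: +50 → 50 ≥ 40
Round 2 — N29 buckles.
  N14: +70 → 70 < 80
  N23: +40 → 40 < 110
No further bucklings.

2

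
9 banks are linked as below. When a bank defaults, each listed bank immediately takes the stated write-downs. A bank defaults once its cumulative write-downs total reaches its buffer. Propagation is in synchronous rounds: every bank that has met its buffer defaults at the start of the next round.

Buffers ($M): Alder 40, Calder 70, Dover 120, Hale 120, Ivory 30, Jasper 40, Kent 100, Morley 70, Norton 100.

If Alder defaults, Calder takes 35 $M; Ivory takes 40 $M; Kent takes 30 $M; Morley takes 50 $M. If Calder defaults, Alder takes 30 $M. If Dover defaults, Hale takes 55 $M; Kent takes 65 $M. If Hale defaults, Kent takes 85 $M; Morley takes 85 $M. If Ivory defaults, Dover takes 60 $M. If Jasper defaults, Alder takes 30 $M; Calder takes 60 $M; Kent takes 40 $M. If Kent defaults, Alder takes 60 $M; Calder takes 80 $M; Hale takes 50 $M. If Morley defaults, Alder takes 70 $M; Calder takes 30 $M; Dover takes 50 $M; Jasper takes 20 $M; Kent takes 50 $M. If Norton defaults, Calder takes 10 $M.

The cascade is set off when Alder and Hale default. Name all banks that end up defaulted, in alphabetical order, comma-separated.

Round 1 — Alder, Hale default (initial).
  Calder: +35 → 35 < 70
  Ivory: +40 → 40 ≥ 30
  Kent: +30+85 → 115 ≥ 100
  Morley: +50+85 → 135 ≥ 70
Round 2 — Ivory, Kent, Morley default.
  Calder: +80+30 → 145 ≥ 70
  Dover: +60+50 → 110 < 120
  Jasper: +20 → 20 < 40
Round 3 — Calder defaults.
No further defaults.

Alder, Calder, Hale, Ivory, Kent, Morley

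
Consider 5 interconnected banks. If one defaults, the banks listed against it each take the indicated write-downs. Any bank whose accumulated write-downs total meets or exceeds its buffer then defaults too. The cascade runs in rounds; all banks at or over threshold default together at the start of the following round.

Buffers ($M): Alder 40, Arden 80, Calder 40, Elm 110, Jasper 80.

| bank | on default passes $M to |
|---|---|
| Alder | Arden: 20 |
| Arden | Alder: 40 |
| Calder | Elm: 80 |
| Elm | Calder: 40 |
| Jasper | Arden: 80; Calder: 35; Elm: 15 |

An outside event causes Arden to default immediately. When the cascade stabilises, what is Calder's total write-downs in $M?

Round 1 — Arden defaults (initial).
  Alder: +40 → 40 ≥ 40
Round 2 — Alder defaults.
No further defaults.

0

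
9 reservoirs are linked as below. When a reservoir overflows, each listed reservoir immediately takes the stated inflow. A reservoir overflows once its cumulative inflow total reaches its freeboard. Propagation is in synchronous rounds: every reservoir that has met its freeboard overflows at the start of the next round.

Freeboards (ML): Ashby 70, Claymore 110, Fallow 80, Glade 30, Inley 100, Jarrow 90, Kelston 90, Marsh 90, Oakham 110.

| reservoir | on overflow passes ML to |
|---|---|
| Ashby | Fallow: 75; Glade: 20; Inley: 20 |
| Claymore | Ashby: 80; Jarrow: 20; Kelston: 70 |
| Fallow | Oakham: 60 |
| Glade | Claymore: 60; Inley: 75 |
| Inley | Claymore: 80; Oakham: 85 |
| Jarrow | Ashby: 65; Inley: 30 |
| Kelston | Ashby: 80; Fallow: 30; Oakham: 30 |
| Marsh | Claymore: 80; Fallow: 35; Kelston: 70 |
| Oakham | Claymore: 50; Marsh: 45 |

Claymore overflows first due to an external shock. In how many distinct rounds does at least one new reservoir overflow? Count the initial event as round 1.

Round 1 — Claymore overflows (initial).
  Ashby: +80 → 80 ≥ 70
  Jarrow: +20 → 20 < 90
  Kelston: +70 → 70 < 90
Round 2 — Ashby overflows.
  Fallow: +75 → 75 < 80
  Glade: +20 → 20 < 30
  Inley: +20 → 20 < 100
No further overflows.

2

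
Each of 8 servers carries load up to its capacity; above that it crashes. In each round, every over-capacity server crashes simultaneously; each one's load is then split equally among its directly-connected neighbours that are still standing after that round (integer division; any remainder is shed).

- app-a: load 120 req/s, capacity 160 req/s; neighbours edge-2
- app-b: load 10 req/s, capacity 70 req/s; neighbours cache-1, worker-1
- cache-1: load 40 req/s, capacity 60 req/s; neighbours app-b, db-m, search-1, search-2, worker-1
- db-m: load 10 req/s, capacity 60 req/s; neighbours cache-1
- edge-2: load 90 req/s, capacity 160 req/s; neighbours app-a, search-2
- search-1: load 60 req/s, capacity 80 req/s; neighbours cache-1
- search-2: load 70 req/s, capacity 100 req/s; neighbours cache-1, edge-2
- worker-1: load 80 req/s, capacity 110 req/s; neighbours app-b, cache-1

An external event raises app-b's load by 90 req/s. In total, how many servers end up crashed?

Round 1 — app-b at 100 > 70. app-b crashes.
  app-b sheds 100 req/s to cache-1, worker-1: 50 each.
    cache-1: 40+50 = 90 > 60
    worker-1: 80+50 = 130 > 110
Round 2 — cache-1, worker-1 crash.
  cache-1 sheds 90 req/s to db-m, search-1, search-2: 30 each.
    db-m: 10+30 = 40 ≤ 60
    search-1: 60+30 = 90 > 80
    search-2: 70+30 = 100 ≤ 100
  worker-1 sheds 130 req/s: no online neighbours, lost.
Round 3 — search-1 crashes.
  search-1 sheds 90 req/s: no online neighbours, lost.
No further crashes.

4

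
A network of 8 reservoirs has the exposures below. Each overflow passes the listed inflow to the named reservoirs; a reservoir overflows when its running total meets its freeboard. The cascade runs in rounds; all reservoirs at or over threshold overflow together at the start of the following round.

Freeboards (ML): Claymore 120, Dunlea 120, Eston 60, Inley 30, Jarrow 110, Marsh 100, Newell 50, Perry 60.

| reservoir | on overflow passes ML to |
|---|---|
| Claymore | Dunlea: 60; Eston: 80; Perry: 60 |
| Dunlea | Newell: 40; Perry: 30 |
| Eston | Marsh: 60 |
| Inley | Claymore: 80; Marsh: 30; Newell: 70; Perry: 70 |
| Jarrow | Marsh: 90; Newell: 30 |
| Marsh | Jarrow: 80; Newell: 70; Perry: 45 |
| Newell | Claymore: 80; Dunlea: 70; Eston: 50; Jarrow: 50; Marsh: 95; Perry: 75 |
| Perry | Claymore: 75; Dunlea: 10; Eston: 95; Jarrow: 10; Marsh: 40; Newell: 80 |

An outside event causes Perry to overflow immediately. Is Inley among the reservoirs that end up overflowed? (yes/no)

no

Round 1 — Perry overflows (initial).
  Claymore: +75 → 75 < 120
  Dunlea: +10 → 10 < 120
  Eston: +95 → 95 ≥ 60
  Jarrow: +10 → 10 < 110
  Marsh: +40 → 40 < 100
  Newell: +80 → 80 ≥ 50
Round 2 — Eston, Newell overflow.
  Claymore: +80 → 155 ≥ 120
  Dunlea: +70 → 80 < 120
  Jarrow: +50 → 60 < 110
  Marsh: +60+95 → 195 ≥ 100
Round 3 — Claymore, Marsh overflow.
  Dunlea: +60 → 140 ≥ 120
  Jarrow: +80 → 140 ≥ 110
Round 4 — Dunlea, Jarrow overflow.
No further overflows.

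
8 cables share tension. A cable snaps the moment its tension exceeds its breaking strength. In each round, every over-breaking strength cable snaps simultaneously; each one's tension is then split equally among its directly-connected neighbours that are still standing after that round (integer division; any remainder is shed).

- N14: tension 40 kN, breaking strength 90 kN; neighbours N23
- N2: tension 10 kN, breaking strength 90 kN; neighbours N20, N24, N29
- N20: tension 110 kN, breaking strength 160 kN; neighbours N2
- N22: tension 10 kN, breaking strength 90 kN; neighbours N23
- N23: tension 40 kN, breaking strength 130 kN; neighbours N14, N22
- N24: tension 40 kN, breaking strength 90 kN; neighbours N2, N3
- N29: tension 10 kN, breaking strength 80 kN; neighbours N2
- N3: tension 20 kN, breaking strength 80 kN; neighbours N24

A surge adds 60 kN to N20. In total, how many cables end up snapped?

5

Round 1 — N20 at 170 > 160. N20 snaps.
  N20 sheds 170 kN to N2: 170 each.
    N2: 10+170 = 180 > 90
Round 2 — N2 snaps.
  N2 sheds 180 kN to N24, N29: 90 each.
    N24: 40+90 = 130 > 90
    N29: 10+90 = 100 > 80
Round 3 — N24, N29 snap.
  N24 sheds 130 kN to N3: 130 each.
    N3: 20+130 = 150 > 80
  N29 sheds 100 kN: no online neighbours, lost.
Round 4 — N3 snaps.
  N3 sheds 150 kN: no online neighbours, lost.
No further breaks.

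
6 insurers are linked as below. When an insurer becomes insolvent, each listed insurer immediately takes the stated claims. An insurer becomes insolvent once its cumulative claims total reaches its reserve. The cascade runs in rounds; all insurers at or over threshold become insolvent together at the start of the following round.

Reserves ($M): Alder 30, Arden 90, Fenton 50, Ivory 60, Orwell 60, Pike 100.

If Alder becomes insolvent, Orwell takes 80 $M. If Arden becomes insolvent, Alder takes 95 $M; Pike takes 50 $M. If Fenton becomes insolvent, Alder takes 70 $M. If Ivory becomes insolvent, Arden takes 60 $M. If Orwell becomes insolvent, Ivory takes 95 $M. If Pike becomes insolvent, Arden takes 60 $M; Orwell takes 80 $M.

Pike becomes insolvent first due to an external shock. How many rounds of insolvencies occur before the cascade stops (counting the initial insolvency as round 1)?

5

Round 1 — Pike becomes insolvent (initial).
  Arden: +60 → 60 < 90
  Orwell: +80 → 80 ≥ 60
Round 2 — Orwell becomes insolvent.
  Ivory: +95 → 95 ≥ 60
Round 3 — Ivory becomes insolvent.
  Arden: +60 → 120 ≥ 90
Round 4 — Arden becomes insolvent.
  Alder: +95 → 95 ≥ 30
Round 5 — Alder becomes insolvent.
No further insolvencies.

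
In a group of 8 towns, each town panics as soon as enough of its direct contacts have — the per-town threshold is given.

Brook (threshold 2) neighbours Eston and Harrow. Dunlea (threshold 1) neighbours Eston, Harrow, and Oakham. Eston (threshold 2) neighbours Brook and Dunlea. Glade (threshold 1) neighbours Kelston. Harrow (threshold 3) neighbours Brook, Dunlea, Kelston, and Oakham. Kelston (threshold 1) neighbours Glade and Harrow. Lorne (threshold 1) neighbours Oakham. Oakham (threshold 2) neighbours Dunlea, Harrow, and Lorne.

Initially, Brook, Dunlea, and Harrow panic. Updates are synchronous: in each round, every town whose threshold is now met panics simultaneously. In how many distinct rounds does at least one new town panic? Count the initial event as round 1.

Round 1 — Brook, Dunlea, Harrow panic (initial).
Round 2 — checking thresholds:
  Eston: 2 of 2 neighbours ≥ 2, panics.
  Kelston: 1 of 2 neighbours ≥ 1, panics.
  Oakham: 2 of 3 neighbours ≥ 2, panics.
Round 3 — checking thresholds:
  Glade: 1 of 1 neighbours ≥ 1, panics.
  Lorne: 1 of 1 neighbours ≥ 1, panics.
Round 4 — no new panics; cascade stops.

3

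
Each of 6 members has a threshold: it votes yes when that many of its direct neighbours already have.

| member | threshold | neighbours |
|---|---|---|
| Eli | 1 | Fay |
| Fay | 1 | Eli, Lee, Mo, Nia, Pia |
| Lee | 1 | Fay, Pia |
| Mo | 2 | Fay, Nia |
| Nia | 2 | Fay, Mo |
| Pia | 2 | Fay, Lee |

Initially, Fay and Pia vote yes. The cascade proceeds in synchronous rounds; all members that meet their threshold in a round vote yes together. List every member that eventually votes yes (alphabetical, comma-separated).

Eli, Fay, Lee, Pia

Round 1 — Fay, Pia vote yes (initial).
Round 2 — checking thresholds:
  Eli: 1 of 1 neighbours ≥ 1, votes yes.
  Lee: 2 of 2 neighbours ≥ 1, votes yes.
  Mo: 1 of 2 neighbours < 2, holds.
  Nia: 1 of 2 neighbours < 2, holds.
Round 3 — no new yes votes; cascade stops.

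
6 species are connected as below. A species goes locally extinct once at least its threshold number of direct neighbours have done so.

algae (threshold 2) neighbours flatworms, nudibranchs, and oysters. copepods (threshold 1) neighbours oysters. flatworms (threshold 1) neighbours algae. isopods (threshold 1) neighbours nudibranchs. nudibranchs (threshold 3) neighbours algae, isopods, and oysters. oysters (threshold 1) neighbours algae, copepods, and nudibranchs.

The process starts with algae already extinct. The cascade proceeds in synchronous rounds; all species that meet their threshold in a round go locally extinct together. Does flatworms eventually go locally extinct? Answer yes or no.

yes

Round 1 — algae goes locally extinct (initial).
Round 2 — checking thresholds:
  flatworms: 1 of 1 neighbours ≥ 1, goes locally extinct.
  nudibranchs: 1 of 3 neighbours < 3, below threshold.
  oysters: 1 of 3 neighbours ≥ 1, goes locally extinct.
Round 3 — checking thresholds:
  copepods: 1 of 1 neighbours ≥ 1, goes locally extinct.
  nudibranchs: 2 of 3 neighbours < 3, below threshold.
Round 4 — no new extinctions; cascade stops.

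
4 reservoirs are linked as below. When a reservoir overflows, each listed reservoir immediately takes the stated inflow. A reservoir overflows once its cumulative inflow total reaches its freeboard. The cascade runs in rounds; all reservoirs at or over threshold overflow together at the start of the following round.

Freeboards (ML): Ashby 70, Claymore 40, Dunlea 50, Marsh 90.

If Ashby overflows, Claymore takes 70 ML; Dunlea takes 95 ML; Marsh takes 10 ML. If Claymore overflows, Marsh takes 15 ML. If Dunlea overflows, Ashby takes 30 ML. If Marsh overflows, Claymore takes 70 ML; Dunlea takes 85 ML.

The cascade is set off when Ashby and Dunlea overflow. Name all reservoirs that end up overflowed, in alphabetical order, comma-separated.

Ashby, Claymore, Dunlea

Round 1 — Ashby, Dunlea overflow (initial).
  Claymore: +70 → 70 ≥ 40
  Marsh: +10 → 10 < 90
Round 2 — Claymore overflows.
  Marsh: +15 → 25 < 90
No further overflows.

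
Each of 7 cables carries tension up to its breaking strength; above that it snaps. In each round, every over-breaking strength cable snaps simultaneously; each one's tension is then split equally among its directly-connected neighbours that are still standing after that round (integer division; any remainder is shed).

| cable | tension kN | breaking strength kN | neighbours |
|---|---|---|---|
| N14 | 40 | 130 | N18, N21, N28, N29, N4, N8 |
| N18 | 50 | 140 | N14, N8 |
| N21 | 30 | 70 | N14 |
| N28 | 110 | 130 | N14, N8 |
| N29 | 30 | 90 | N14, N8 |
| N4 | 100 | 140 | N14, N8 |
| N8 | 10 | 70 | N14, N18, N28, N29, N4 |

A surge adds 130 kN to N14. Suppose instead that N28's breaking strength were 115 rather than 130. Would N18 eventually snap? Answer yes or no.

With N28's breaking strength at 115:
Round 1 — N14 at 170 > 130. N14 snaps.
  N14 sheds 170 kN to N18, N21, N28, N29, N4, N8: 28 each (2 lost).
    N18: 50+28 = 78 ≤ 140
    N21: 30+28 = 58 ≤ 70
    N28: 110+28 = 138 > 115
    N29: 30+28 = 58 ≤ 90
    N4: 100+28 = 128 ≤ 140
    N8: 10+28 = 38 ≤ 70
Round 2 — N28 snaps.
  N28 sheds 138 kN to N8: 138 each.
    N8: 38+138 = 176 > 70
Round 3 — N8 snaps.
  N8 sheds 176 kN to N18, N29, N4: 58 each (2 lost).
    N18: 78+58 = 136 ≤ 140
    N29: 58+58 = 116 > 90
    N4: 128+58 = 186 > 140
Round 4 — N29, N4 snap.
  N29 sheds 116 kN: no online neighbours, lost.
  N4 sheds 186 kN: no online neighbours, lost.
No further breaks.

no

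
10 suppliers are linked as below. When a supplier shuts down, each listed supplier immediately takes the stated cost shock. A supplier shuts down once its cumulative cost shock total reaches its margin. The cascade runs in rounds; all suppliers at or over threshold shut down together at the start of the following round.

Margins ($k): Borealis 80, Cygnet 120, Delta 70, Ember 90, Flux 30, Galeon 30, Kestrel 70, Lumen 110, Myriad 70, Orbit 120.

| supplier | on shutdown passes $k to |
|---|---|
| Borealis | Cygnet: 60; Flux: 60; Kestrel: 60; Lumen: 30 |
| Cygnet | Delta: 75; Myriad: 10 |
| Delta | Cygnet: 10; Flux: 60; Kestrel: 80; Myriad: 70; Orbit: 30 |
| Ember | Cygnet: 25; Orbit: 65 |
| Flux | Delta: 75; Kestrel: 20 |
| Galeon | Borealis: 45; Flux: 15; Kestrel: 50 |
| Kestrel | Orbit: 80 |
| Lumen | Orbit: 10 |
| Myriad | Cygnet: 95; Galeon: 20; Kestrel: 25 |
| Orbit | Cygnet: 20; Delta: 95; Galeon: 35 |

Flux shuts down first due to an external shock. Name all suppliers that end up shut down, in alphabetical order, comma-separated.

Delta, Flux, Kestrel, Myriad

Round 1 — Flux shuts down (initial).
  Delta: +75 → 75 ≥ 70
  Kestrel: +20 → 20 < 70
Round 2 — Delta shuts down.
  Cygnet: +10 → 10 < 120
  Kestrel: +80 → 100 ≥ 70
  Myriad: +70 → 70 ≥ 70
  Orbit: +30 → 30 < 120
Round 3 — Kestrel, Myriad shut down.
  Cygnet: +95 → 105 < 120
  Galeon: +20 → 20 < 30
  Orbit: +80 → 110 < 120
No further shutdowns.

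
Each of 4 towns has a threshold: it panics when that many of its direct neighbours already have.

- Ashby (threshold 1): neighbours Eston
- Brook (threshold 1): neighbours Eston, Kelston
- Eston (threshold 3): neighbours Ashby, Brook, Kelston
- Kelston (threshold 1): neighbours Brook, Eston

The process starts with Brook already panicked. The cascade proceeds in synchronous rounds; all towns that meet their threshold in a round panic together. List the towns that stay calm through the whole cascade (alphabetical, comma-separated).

Round 1 — Brook panics (initial).
Round 2 — checking thresholds:
  Eston: 1 of 3 neighbours < 3, holds.
  Kelston: 1 of 2 neighbours ≥ 1, panics.
Round 3 — no new panics; cascade stops.

Ashby, Eston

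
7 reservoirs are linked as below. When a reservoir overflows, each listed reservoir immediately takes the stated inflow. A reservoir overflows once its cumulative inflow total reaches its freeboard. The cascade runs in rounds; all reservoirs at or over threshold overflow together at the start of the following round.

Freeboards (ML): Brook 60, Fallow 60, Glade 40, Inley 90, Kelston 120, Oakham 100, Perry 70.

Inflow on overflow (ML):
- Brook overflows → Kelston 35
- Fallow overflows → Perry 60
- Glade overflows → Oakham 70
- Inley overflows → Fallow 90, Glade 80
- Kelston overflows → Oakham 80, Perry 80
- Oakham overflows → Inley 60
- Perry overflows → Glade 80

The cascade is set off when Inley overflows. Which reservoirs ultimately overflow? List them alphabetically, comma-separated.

Fallow, Glade, Inley

Round 1 — Inley overflows (initial).
  Fallow: +90 → 90 ≥ 60
  Glade: +80 → 80 ≥ 40
Round 2 — Fallow, Glade overflow.
  Oakham: +70 → 70 < 100
  Perry: +60 → 60 < 70
No further overflows.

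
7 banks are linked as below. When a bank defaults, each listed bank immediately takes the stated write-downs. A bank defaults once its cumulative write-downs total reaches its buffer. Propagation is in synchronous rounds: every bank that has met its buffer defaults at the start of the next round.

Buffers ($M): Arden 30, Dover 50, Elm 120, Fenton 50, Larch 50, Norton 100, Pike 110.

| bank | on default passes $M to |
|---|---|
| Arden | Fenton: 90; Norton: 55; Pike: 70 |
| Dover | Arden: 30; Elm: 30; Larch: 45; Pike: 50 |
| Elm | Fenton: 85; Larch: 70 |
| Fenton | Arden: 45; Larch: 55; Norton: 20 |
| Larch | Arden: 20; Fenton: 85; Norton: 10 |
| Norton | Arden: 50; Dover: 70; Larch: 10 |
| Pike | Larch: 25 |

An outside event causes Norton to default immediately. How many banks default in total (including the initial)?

6

Round 1 — Norton defaults (initial).
  Arden: +50 → 50 ≥ 30
  Dover: +70 → 70 ≥ 50
  Larch: +10 → 10 < 50
Round 2 — Arden, Dover default.
  Elm: +30 → 30 < 120
  Fenton: +90 → 90 ≥ 50
  Larch: +45 → 55 ≥ 50
  Pike: +70+50 → 120 ≥ 110
Round 3 — Fenton, Larch, Pike default.
No further defaults.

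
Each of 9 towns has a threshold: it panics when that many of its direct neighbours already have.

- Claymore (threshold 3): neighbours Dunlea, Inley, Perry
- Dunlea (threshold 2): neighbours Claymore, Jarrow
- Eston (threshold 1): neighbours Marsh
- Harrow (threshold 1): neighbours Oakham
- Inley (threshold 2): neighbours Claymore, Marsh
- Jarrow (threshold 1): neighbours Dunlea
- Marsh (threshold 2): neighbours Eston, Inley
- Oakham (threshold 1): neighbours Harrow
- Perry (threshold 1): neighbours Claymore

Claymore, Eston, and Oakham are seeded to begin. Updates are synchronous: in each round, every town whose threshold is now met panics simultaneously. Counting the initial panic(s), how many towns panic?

Round 1 — Claymore, Eston, Oakham panic (initial).
Round 2 — checking thresholds:
  Dunlea: 1 of 2 neighbours < 2, not yet.
  Harrow: 1 of 1 neighbours ≥ 1, panics.
  Inley: 1 of 2 neighbours < 2, not yet.
  Marsh: 1 of 2 neighbours < 2, not yet.
  Perry: 1 of 1 neighbours ≥ 1, panics.
Round 3 — no new panics; cascade stops.

5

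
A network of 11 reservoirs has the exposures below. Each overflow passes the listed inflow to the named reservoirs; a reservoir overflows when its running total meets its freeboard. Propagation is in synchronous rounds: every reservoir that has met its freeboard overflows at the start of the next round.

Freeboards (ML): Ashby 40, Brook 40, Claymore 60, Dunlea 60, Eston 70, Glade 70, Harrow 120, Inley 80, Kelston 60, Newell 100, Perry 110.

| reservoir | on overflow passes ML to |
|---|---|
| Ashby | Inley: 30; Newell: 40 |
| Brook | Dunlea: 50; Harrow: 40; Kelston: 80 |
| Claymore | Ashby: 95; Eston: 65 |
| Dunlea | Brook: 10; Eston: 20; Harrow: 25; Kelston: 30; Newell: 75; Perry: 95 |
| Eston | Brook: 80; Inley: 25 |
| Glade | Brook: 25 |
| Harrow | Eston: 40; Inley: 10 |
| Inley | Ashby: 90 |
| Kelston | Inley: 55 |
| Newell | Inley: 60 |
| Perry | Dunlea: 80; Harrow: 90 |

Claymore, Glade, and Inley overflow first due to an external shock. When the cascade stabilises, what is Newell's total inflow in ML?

Round 1 — Claymore, Glade, Inley overflow (initial).
  Ashby: +95+90 → 185 ≥ 40
  Brook: +25 → 25 < 40
  Eston: +65 → 65 < 70
Round 2 — Ashby overflows.
  Newell: +40 → 40 < 100
No further overflows.

40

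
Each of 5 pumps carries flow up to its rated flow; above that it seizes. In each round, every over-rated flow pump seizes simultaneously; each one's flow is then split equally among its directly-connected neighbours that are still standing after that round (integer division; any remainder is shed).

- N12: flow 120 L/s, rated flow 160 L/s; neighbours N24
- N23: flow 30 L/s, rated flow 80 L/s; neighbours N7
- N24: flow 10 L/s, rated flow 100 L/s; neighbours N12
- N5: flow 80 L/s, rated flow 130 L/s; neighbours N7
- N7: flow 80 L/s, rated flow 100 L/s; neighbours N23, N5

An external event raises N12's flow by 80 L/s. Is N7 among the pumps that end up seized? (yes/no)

Round 1 — N12 at 200 > 160. N12 seizes.
  N12 sheds 200 L/s to N24: 200 each.
    N24: 10+200 = 210 > 100
Round 2 — N24 seizes.
  N24 sheds 210 L/s: no online neighbours, lost.
No further seizures.

no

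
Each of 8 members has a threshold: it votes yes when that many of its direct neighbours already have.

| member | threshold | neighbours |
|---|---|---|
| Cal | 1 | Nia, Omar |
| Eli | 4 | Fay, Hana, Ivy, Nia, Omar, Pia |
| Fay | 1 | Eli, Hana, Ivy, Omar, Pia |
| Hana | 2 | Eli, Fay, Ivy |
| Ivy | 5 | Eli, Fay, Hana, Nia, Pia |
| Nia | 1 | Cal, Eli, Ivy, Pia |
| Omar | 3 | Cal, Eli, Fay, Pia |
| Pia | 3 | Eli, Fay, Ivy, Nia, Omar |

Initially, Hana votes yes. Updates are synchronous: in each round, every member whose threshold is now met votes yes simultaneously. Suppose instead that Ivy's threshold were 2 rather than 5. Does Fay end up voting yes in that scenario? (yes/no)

With Ivy's threshold at 2:
Round 1 — Hana votes yes (initial).
Round 2 — checking thresholds:
  Eli: 1 of 6 neighbours < 4, not yet.
  Fay: 1 of 5 neighbours ≥ 1, votes yes.
  Ivy: 1 of 5 neighbours < 2, not yet.
Round 3 — checking thresholds:
  Eli: 2 of 6 neighbours < 4, not yet.
  Ivy: 2 of 5 neighbours ≥ 2, votes yes.
  Omar: 1 of 4 neighbours < 3, not yet.
  Pia: 1 of 5 neighbours < 3, not yet.
Round 4 — checking thresholds:
  Eli: 3 of 6 neighbours < 4, not yet.
  Nia: 1 of 4 neighbours ≥ 1, votes yes.
  Omar: 1 of 4 neighbours < 3, not yet.
  Pia: 2 of 5 neighbours < 3, not yet.
Round 5 — checking thresholds:
  Cal: 1 of 2 neighbours ≥ 1, votes yes.
  Eli: 4 of 6 neighbours ≥ 4, votes yes.
  Omar: 1 of 4 neighbours < 3, not yet.
  Pia: 3 of 5 neighbours ≥ 3, votes yes.
Round 6 — checking thresholds:
  Omar: 4 of 4 neighbours ≥ 3, votes yes.
Round 7 — no new yes votes; cascade stops.

yes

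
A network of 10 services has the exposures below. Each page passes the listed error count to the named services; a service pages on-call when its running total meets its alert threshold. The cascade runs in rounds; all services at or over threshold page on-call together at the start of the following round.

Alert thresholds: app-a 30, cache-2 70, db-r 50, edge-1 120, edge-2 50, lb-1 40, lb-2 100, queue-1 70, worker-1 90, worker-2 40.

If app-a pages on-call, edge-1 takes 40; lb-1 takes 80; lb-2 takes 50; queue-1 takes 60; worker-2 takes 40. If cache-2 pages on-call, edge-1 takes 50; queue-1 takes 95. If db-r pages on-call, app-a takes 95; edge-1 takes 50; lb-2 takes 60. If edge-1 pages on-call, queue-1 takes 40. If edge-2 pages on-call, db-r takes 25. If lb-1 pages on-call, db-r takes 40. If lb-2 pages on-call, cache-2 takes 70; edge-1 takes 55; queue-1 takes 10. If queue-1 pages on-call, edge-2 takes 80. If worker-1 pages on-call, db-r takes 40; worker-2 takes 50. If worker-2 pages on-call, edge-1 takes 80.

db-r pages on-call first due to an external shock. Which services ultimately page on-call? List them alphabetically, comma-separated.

app-a, cache-2, db-r, edge-1, edge-2, lb-1, lb-2, queue-1, worker-2

Round 1 — db-r pages on-call (initial).
  app-a: +95 → 95 ≥ 30
  edge-1: +50 → 50 < 120
  lb-2: +60 → 60 < 100
Round 2 — app-a pages on-call.
  edge-1: +40 → 90 < 120
  lb-1: +80 → 80 ≥ 40
  lb-2: +50 → 110 ≥ 100
  queue-1: +60 → 60 < 70
  worker-2: +40 → 40 ≥ 40
Round 3 — lb-1, lb-2, worker-2 page on-call.
  cache-2: +70 → 70 ≥ 70
  edge-1: +55+80 → 225 ≥ 120
  queue-1: +10 → 70 ≥ 70
Round 4 — cache-2, edge-1, queue-1 page on-call.
  edge-2: +80 → 80 ≥ 50
Round 5 — edge-2 pages on-call.
No further pages.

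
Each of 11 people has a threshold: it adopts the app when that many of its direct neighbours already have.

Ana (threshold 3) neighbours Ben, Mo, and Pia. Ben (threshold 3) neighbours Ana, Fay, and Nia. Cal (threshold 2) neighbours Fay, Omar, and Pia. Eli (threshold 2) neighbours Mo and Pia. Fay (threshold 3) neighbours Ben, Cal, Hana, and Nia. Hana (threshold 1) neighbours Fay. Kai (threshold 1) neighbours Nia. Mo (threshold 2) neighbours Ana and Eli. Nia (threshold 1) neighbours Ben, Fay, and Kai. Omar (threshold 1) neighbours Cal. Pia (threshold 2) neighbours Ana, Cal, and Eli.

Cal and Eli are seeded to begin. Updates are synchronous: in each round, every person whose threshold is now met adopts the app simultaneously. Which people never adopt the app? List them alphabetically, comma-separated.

Ana, Ben, Fay, Hana, Kai, Mo, Nia

Round 1 — Cal, Eli adopt the app (initial).
Round 2 — checking thresholds:
  Fay: 1 of 4 neighbours < 3, holds.
  Mo: 1 of 2 neighbours < 2, holds.
  Omar: 1 of 1 neighbours ≥ 1, adopts the app.
  Pia: 2 of 3 neighbours ≥ 2, adopts the app.
Round 3 — no new adoptions; cascade stops.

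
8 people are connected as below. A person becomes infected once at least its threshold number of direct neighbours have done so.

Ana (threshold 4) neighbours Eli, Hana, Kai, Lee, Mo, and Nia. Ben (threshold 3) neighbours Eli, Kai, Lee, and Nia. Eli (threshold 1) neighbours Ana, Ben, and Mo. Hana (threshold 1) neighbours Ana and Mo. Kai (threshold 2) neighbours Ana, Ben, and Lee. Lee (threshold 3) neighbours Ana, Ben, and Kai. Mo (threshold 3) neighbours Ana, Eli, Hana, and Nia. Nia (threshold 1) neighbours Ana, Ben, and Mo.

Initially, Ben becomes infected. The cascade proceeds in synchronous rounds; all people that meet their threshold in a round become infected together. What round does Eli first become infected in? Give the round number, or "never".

Round 1 — Ben becomes infected (initial).
Round 2 — checking thresholds:
  Eli: 1 of 3 neighbours ≥ 1, becomes infected.
  Kai: 1 of 3 neighbours < 2, below threshold.
  Lee: 1 of 3 neighbours < 3, below threshold.
  Nia: 1 of 3 neighbours ≥ 1, becomes infected.
Round 3 — no new infections; cascade stops.

2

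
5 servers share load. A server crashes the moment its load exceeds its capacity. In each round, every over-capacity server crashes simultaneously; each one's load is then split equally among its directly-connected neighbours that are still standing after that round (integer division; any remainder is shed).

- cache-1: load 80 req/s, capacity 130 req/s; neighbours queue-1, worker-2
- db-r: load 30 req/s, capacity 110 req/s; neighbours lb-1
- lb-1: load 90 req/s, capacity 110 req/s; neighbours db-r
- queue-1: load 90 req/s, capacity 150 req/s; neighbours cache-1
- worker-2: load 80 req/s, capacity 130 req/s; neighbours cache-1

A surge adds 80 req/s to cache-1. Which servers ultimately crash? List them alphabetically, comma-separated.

Round 1 — cache-1 at 160 > 130. cache-1 crashes.
  cache-1 sheds 160 req/s to queue-1, worker-2: 80 each.
    queue-1: 90+80 = 170 > 150
    worker-2: 80+80 = 160 > 130
Round 2 — queue-1, worker-2 crash.
  queue-1 sheds 170 req/s: no online neighbours, lost.
  worker-2 sheds 160 req/s: no online neighbours, lost.
No further crashes.

cache-1, queue-1, worker-2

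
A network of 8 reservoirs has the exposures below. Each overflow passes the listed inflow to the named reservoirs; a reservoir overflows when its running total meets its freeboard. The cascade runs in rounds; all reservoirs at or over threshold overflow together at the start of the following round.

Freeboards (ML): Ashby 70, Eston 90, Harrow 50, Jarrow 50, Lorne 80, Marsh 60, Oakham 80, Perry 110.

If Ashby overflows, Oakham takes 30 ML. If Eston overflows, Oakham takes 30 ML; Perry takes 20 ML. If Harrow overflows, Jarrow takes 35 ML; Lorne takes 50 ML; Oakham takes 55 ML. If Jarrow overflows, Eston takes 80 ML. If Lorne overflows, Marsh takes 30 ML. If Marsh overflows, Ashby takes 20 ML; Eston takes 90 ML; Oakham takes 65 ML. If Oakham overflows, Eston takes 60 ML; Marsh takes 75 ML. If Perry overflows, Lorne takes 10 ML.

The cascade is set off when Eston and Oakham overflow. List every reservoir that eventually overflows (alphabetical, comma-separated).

Eston, Marsh, Oakham

Round 1 — Eston, Oakham overflow (initial).
  Marsh: +75 → 75 ≥ 60
  Perry: +20 → 20 < 110
Round 2 — Marsh overflows.
  Ashby: +20 → 20 < 70
No further overflows.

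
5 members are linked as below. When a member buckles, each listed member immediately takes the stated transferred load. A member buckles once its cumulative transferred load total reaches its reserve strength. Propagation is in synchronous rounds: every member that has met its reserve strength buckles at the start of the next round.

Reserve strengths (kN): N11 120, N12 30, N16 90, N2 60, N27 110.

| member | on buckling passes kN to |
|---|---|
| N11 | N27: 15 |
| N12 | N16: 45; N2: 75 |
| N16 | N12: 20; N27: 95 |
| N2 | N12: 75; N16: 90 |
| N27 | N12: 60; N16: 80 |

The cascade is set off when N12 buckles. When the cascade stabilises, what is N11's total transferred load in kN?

0

Round 1 — N12 buckles (initial).
  N16: +45 → 45 < 90
  N2: +75 → 75 ≥ 60
Round 2 — N2 buckles.
  N16: +90 → 135 ≥ 90
Round 3 — N16 buckles.
  N27: +95 → 95 < 110
No further bucklings.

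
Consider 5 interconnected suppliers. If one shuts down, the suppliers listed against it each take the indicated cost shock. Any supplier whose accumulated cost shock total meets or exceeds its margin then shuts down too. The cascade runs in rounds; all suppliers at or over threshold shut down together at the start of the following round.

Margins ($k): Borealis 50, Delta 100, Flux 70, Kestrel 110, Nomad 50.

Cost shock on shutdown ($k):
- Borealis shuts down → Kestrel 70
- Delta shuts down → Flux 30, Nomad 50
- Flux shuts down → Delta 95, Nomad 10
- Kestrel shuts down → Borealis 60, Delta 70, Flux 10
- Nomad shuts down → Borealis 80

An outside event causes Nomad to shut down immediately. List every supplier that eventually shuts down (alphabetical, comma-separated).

Round 1 — Nomad shuts down (initial).
  Borealis: +80 → 80 ≥ 50
Round 2 — Borealis shuts down.
  Kestrel: +70 → 70 < 110
No further shutdowns.

Borealis, Nomad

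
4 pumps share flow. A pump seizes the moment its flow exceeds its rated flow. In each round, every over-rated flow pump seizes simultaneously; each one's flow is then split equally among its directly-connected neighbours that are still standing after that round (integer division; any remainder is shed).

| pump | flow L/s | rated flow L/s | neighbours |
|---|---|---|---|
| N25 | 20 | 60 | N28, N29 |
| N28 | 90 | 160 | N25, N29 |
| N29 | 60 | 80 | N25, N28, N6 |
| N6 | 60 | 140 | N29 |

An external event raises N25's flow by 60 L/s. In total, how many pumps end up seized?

Round 1 — N25 at 80 > 60. N25 seizes.
  N25 sheds 80 L/s to N28, N29: 40 each.
    N28: 90+40 = 130 ≤ 160
    N29: 60+40 = 100 > 80
Round 2 — N29 seizes.
  N29 sheds 100 L/s to N28, N6: 50 each.
    N28: 130+50 = 180 > 160
    N6: 60+50 = 110 ≤ 140
Round 3 — N28 seizes.
  N28 sheds 180 L/s: no online neighbours, lost.
No further seizures.

3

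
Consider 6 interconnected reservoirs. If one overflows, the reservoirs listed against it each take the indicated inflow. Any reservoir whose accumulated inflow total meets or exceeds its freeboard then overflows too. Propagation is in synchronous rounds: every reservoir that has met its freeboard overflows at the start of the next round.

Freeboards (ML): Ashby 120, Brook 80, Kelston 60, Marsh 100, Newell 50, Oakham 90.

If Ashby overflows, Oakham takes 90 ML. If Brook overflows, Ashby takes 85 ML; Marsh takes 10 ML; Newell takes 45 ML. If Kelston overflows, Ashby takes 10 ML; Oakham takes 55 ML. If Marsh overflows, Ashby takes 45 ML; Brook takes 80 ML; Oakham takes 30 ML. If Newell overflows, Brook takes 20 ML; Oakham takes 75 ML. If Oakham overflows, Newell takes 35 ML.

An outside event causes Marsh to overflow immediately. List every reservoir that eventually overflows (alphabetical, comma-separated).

Ashby, Brook, Marsh, Newell, Oakham

Round 1 — Marsh overflows (initial).
  Ashby: +45 → 45 < 120
  Brook: +80 → 80 ≥ 80
  Oakham: +30 → 30 < 90
Round 2 — Brook overflows.
  Ashby: +85 → 130 ≥ 120
  Newell: +45 → 45 < 50
Round 3 — Ashby overflows.
  Oakham: +90 → 120 ≥ 90
Round 4 — Oakham overflows.
  Newell: +35 → 80 ≥ 50
Round 5 — Newell overflows.
No further overflows.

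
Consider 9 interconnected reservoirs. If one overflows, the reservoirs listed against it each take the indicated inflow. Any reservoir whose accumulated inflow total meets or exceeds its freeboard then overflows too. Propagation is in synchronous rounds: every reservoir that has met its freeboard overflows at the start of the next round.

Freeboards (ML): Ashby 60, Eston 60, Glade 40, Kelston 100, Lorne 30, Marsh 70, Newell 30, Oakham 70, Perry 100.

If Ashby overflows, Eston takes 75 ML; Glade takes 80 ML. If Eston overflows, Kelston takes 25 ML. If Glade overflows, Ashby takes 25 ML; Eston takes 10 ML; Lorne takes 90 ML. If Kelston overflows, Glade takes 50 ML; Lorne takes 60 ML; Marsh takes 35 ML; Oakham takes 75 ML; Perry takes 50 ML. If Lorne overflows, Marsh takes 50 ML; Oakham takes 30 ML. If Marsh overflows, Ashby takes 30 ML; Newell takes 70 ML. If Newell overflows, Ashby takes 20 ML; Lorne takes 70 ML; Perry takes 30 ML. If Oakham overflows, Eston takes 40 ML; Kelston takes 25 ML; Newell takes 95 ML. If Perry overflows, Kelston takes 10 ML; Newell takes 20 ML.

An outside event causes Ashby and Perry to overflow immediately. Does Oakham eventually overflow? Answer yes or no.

no

Round 1 — Ashby, Perry overflow (initial).
  Eston: +75 → 75 ≥ 60
  Glade: +80 → 80 ≥ 40
  Kelston: +10 → 10 < 100
  Newell: +20 → 20 < 30
Round 2 — Eston, Glade overflow.
  Kelston: +25 → 35 < 100
  Lorne: +90 → 90 ≥ 30
Round 3 — Lorne overflows.
  Marsh: +50 → 50 < 70
  Oakham: +30 → 30 < 70
No further overflows.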